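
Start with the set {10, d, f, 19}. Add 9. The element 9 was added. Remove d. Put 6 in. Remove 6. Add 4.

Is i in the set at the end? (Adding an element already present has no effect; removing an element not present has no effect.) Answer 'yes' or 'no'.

Answer: no

Derivation:
Tracking the set through each operation:
Start: {10, 19, d, f}
Event 1 (add 9): added. Set: {10, 19, 9, d, f}
Event 2 (add 9): already present, no change. Set: {10, 19, 9, d, f}
Event 3 (remove d): removed. Set: {10, 19, 9, f}
Event 4 (add 6): added. Set: {10, 19, 6, 9, f}
Event 5 (remove 6): removed. Set: {10, 19, 9, f}
Event 6 (add 4): added. Set: {10, 19, 4, 9, f}

Final set: {10, 19, 4, 9, f} (size 5)
i is NOT in the final set.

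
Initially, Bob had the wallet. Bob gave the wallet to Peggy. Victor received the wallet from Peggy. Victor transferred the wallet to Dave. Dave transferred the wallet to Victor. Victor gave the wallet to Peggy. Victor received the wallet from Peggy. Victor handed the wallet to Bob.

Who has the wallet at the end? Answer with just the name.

Tracking the wallet through each event:
Start: Bob has the wallet.
After event 1: Peggy has the wallet.
After event 2: Victor has the wallet.
After event 3: Dave has the wallet.
After event 4: Victor has the wallet.
After event 5: Peggy has the wallet.
After event 6: Victor has the wallet.
After event 7: Bob has the wallet.

Answer: Bob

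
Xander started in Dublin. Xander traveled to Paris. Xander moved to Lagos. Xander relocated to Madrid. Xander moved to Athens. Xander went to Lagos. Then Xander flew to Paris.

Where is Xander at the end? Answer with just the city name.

Tracking Xander's location:
Start: Xander is in Dublin.
After move 1: Dublin -> Paris. Xander is in Paris.
After move 2: Paris -> Lagos. Xander is in Lagos.
After move 3: Lagos -> Madrid. Xander is in Madrid.
After move 4: Madrid -> Athens. Xander is in Athens.
After move 5: Athens -> Lagos. Xander is in Lagos.
After move 6: Lagos -> Paris. Xander is in Paris.

Answer: Paris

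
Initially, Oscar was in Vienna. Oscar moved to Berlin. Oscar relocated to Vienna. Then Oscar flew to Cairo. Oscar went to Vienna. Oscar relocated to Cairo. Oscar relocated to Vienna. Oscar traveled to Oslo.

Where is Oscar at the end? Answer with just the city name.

Answer: Oslo

Derivation:
Tracking Oscar's location:
Start: Oscar is in Vienna.
After move 1: Vienna -> Berlin. Oscar is in Berlin.
After move 2: Berlin -> Vienna. Oscar is in Vienna.
After move 3: Vienna -> Cairo. Oscar is in Cairo.
After move 4: Cairo -> Vienna. Oscar is in Vienna.
After move 5: Vienna -> Cairo. Oscar is in Cairo.
After move 6: Cairo -> Vienna. Oscar is in Vienna.
After move 7: Vienna -> Oslo. Oscar is in Oslo.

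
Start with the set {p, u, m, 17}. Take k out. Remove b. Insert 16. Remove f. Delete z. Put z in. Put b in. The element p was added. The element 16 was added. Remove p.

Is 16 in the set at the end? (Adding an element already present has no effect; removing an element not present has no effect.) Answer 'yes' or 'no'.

Tracking the set through each operation:
Start: {17, m, p, u}
Event 1 (remove k): not present, no change. Set: {17, m, p, u}
Event 2 (remove b): not present, no change. Set: {17, m, p, u}
Event 3 (add 16): added. Set: {16, 17, m, p, u}
Event 4 (remove f): not present, no change. Set: {16, 17, m, p, u}
Event 5 (remove z): not present, no change. Set: {16, 17, m, p, u}
Event 6 (add z): added. Set: {16, 17, m, p, u, z}
Event 7 (add b): added. Set: {16, 17, b, m, p, u, z}
Event 8 (add p): already present, no change. Set: {16, 17, b, m, p, u, z}
Event 9 (add 16): already present, no change. Set: {16, 17, b, m, p, u, z}
Event 10 (remove p): removed. Set: {16, 17, b, m, u, z}

Final set: {16, 17, b, m, u, z} (size 6)
16 is in the final set.

Answer: yes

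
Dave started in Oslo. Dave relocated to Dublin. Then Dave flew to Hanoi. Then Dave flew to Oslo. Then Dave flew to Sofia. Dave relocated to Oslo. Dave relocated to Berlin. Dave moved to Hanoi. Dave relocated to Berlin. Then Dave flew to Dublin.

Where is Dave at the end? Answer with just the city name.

Answer: Dublin

Derivation:
Tracking Dave's location:
Start: Dave is in Oslo.
After move 1: Oslo -> Dublin. Dave is in Dublin.
After move 2: Dublin -> Hanoi. Dave is in Hanoi.
After move 3: Hanoi -> Oslo. Dave is in Oslo.
After move 4: Oslo -> Sofia. Dave is in Sofia.
After move 5: Sofia -> Oslo. Dave is in Oslo.
After move 6: Oslo -> Berlin. Dave is in Berlin.
After move 7: Berlin -> Hanoi. Dave is in Hanoi.
After move 8: Hanoi -> Berlin. Dave is in Berlin.
After move 9: Berlin -> Dublin. Dave is in Dublin.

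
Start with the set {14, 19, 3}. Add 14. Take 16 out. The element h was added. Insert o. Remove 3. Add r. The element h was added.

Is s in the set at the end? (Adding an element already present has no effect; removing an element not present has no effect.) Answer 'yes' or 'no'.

Tracking the set through each operation:
Start: {14, 19, 3}
Event 1 (add 14): already present, no change. Set: {14, 19, 3}
Event 2 (remove 16): not present, no change. Set: {14, 19, 3}
Event 3 (add h): added. Set: {14, 19, 3, h}
Event 4 (add o): added. Set: {14, 19, 3, h, o}
Event 5 (remove 3): removed. Set: {14, 19, h, o}
Event 6 (add r): added. Set: {14, 19, h, o, r}
Event 7 (add h): already present, no change. Set: {14, 19, h, o, r}

Final set: {14, 19, h, o, r} (size 5)
s is NOT in the final set.

Answer: no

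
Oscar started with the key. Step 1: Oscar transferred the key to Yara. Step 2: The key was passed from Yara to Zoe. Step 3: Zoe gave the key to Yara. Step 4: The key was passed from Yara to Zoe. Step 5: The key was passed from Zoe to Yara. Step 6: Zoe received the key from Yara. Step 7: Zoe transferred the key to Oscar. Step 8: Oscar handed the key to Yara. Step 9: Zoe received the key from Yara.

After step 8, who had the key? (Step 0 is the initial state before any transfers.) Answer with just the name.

Tracking the key holder through step 8:
After step 0 (start): Oscar
After step 1: Yara
After step 2: Zoe
After step 3: Yara
After step 4: Zoe
After step 5: Yara
After step 6: Zoe
After step 7: Oscar
After step 8: Yara

At step 8, the holder is Yara.

Answer: Yara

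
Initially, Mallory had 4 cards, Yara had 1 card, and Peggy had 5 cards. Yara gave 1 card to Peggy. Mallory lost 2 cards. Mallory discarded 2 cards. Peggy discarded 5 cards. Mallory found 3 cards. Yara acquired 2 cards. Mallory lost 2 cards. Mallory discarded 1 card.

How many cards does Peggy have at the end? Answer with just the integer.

Answer: 1

Derivation:
Tracking counts step by step:
Start: Mallory=4, Yara=1, Peggy=5
Event 1 (Yara -> Peggy, 1): Yara: 1 -> 0, Peggy: 5 -> 6. State: Mallory=4, Yara=0, Peggy=6
Event 2 (Mallory -2): Mallory: 4 -> 2. State: Mallory=2, Yara=0, Peggy=6
Event 3 (Mallory -2): Mallory: 2 -> 0. State: Mallory=0, Yara=0, Peggy=6
Event 4 (Peggy -5): Peggy: 6 -> 1. State: Mallory=0, Yara=0, Peggy=1
Event 5 (Mallory +3): Mallory: 0 -> 3. State: Mallory=3, Yara=0, Peggy=1
Event 6 (Yara +2): Yara: 0 -> 2. State: Mallory=3, Yara=2, Peggy=1
Event 7 (Mallory -2): Mallory: 3 -> 1. State: Mallory=1, Yara=2, Peggy=1
Event 8 (Mallory -1): Mallory: 1 -> 0. State: Mallory=0, Yara=2, Peggy=1

Peggy's final count: 1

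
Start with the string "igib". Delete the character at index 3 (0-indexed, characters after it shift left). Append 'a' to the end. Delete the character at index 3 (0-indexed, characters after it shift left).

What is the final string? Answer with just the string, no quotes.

Answer: igi

Derivation:
Applying each edit step by step:
Start: "igib"
Op 1 (delete idx 3 = 'b'): "igib" -> "igi"
Op 2 (append 'a'): "igi" -> "igia"
Op 3 (delete idx 3 = 'a'): "igia" -> "igi"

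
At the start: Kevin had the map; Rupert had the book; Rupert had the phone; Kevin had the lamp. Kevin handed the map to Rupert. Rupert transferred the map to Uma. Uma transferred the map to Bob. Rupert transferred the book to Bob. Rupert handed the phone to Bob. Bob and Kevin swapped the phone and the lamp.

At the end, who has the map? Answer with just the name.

Answer: Bob

Derivation:
Tracking all object holders:
Start: map:Kevin, book:Rupert, phone:Rupert, lamp:Kevin
Event 1 (give map: Kevin -> Rupert). State: map:Rupert, book:Rupert, phone:Rupert, lamp:Kevin
Event 2 (give map: Rupert -> Uma). State: map:Uma, book:Rupert, phone:Rupert, lamp:Kevin
Event 3 (give map: Uma -> Bob). State: map:Bob, book:Rupert, phone:Rupert, lamp:Kevin
Event 4 (give book: Rupert -> Bob). State: map:Bob, book:Bob, phone:Rupert, lamp:Kevin
Event 5 (give phone: Rupert -> Bob). State: map:Bob, book:Bob, phone:Bob, lamp:Kevin
Event 6 (swap phone<->lamp: now phone:Kevin, lamp:Bob). State: map:Bob, book:Bob, phone:Kevin, lamp:Bob

Final state: map:Bob, book:Bob, phone:Kevin, lamp:Bob
The map is held by Bob.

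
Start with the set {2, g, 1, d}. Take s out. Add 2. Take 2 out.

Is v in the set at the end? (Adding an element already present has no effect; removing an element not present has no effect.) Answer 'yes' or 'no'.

Tracking the set through each operation:
Start: {1, 2, d, g}
Event 1 (remove s): not present, no change. Set: {1, 2, d, g}
Event 2 (add 2): already present, no change. Set: {1, 2, d, g}
Event 3 (remove 2): removed. Set: {1, d, g}

Final set: {1, d, g} (size 3)
v is NOT in the final set.

Answer: no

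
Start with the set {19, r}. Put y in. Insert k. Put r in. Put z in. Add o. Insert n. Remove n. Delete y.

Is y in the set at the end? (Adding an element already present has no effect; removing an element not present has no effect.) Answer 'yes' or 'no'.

Tracking the set through each operation:
Start: {19, r}
Event 1 (add y): added. Set: {19, r, y}
Event 2 (add k): added. Set: {19, k, r, y}
Event 3 (add r): already present, no change. Set: {19, k, r, y}
Event 4 (add z): added. Set: {19, k, r, y, z}
Event 5 (add o): added. Set: {19, k, o, r, y, z}
Event 6 (add n): added. Set: {19, k, n, o, r, y, z}
Event 7 (remove n): removed. Set: {19, k, o, r, y, z}
Event 8 (remove y): removed. Set: {19, k, o, r, z}

Final set: {19, k, o, r, z} (size 5)
y is NOT in the final set.

Answer: no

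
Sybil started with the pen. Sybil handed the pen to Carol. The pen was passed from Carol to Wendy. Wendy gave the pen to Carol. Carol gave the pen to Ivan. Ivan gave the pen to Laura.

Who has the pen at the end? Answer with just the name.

Answer: Laura

Derivation:
Tracking the pen through each event:
Start: Sybil has the pen.
After event 1: Carol has the pen.
After event 2: Wendy has the pen.
After event 3: Carol has the pen.
After event 4: Ivan has the pen.
After event 5: Laura has the pen.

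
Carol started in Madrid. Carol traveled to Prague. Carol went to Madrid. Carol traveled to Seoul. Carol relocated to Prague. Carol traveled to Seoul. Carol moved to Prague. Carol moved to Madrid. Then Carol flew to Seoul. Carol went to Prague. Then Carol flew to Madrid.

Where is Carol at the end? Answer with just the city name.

Answer: Madrid

Derivation:
Tracking Carol's location:
Start: Carol is in Madrid.
After move 1: Madrid -> Prague. Carol is in Prague.
After move 2: Prague -> Madrid. Carol is in Madrid.
After move 3: Madrid -> Seoul. Carol is in Seoul.
After move 4: Seoul -> Prague. Carol is in Prague.
After move 5: Prague -> Seoul. Carol is in Seoul.
After move 6: Seoul -> Prague. Carol is in Prague.
After move 7: Prague -> Madrid. Carol is in Madrid.
After move 8: Madrid -> Seoul. Carol is in Seoul.
After move 9: Seoul -> Prague. Carol is in Prague.
After move 10: Prague -> Madrid. Carol is in Madrid.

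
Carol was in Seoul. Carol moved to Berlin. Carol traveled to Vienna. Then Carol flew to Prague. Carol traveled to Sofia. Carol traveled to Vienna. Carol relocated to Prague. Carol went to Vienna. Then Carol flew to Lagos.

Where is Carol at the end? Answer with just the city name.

Tracking Carol's location:
Start: Carol is in Seoul.
After move 1: Seoul -> Berlin. Carol is in Berlin.
After move 2: Berlin -> Vienna. Carol is in Vienna.
After move 3: Vienna -> Prague. Carol is in Prague.
After move 4: Prague -> Sofia. Carol is in Sofia.
After move 5: Sofia -> Vienna. Carol is in Vienna.
After move 6: Vienna -> Prague. Carol is in Prague.
After move 7: Prague -> Vienna. Carol is in Vienna.
After move 8: Vienna -> Lagos. Carol is in Lagos.

Answer: Lagos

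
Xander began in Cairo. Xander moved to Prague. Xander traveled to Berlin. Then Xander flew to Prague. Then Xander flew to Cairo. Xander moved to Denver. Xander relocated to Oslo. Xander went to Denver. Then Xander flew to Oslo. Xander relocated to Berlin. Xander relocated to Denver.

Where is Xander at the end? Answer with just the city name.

Tracking Xander's location:
Start: Xander is in Cairo.
After move 1: Cairo -> Prague. Xander is in Prague.
After move 2: Prague -> Berlin. Xander is in Berlin.
After move 3: Berlin -> Prague. Xander is in Prague.
After move 4: Prague -> Cairo. Xander is in Cairo.
After move 5: Cairo -> Denver. Xander is in Denver.
After move 6: Denver -> Oslo. Xander is in Oslo.
After move 7: Oslo -> Denver. Xander is in Denver.
After move 8: Denver -> Oslo. Xander is in Oslo.
After move 9: Oslo -> Berlin. Xander is in Berlin.
After move 10: Berlin -> Denver. Xander is in Denver.

Answer: Denver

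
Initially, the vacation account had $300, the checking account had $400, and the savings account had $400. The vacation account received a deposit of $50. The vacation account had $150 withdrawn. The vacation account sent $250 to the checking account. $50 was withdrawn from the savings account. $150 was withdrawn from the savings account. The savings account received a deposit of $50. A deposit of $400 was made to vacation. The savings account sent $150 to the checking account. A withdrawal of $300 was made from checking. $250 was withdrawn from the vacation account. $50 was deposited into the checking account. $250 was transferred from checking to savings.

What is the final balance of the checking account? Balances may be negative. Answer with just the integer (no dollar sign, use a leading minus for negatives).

Tracking account balances step by step:
Start: vacation=300, checking=400, savings=400
Event 1 (deposit 50 to vacation): vacation: 300 + 50 = 350. Balances: vacation=350, checking=400, savings=400
Event 2 (withdraw 150 from vacation): vacation: 350 - 150 = 200. Balances: vacation=200, checking=400, savings=400
Event 3 (transfer 250 vacation -> checking): vacation: 200 - 250 = -50, checking: 400 + 250 = 650. Balances: vacation=-50, checking=650, savings=400
Event 4 (withdraw 50 from savings): savings: 400 - 50 = 350. Balances: vacation=-50, checking=650, savings=350
Event 5 (withdraw 150 from savings): savings: 350 - 150 = 200. Balances: vacation=-50, checking=650, savings=200
Event 6 (deposit 50 to savings): savings: 200 + 50 = 250. Balances: vacation=-50, checking=650, savings=250
Event 7 (deposit 400 to vacation): vacation: -50 + 400 = 350. Balances: vacation=350, checking=650, savings=250
Event 8 (transfer 150 savings -> checking): savings: 250 - 150 = 100, checking: 650 + 150 = 800. Balances: vacation=350, checking=800, savings=100
Event 9 (withdraw 300 from checking): checking: 800 - 300 = 500. Balances: vacation=350, checking=500, savings=100
Event 10 (withdraw 250 from vacation): vacation: 350 - 250 = 100. Balances: vacation=100, checking=500, savings=100
Event 11 (deposit 50 to checking): checking: 500 + 50 = 550. Balances: vacation=100, checking=550, savings=100
Event 12 (transfer 250 checking -> savings): checking: 550 - 250 = 300, savings: 100 + 250 = 350. Balances: vacation=100, checking=300, savings=350

Final balance of checking: 300

Answer: 300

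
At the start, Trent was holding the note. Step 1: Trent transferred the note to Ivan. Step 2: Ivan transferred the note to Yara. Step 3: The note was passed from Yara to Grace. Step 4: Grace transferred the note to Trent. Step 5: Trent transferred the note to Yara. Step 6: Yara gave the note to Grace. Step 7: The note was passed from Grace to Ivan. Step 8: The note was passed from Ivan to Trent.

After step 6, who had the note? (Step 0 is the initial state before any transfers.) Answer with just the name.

Tracking the note holder through step 6:
After step 0 (start): Trent
After step 1: Ivan
After step 2: Yara
After step 3: Grace
After step 4: Trent
After step 5: Yara
After step 6: Grace

At step 6, the holder is Grace.

Answer: Grace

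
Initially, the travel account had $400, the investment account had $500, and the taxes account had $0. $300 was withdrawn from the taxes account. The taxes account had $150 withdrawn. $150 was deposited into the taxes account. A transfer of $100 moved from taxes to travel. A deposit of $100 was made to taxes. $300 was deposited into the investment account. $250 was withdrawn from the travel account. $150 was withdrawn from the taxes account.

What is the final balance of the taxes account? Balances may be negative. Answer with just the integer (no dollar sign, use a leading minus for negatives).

Tracking account balances step by step:
Start: travel=400, investment=500, taxes=0
Event 1 (withdraw 300 from taxes): taxes: 0 - 300 = -300. Balances: travel=400, investment=500, taxes=-300
Event 2 (withdraw 150 from taxes): taxes: -300 - 150 = -450. Balances: travel=400, investment=500, taxes=-450
Event 3 (deposit 150 to taxes): taxes: -450 + 150 = -300. Balances: travel=400, investment=500, taxes=-300
Event 4 (transfer 100 taxes -> travel): taxes: -300 - 100 = -400, travel: 400 + 100 = 500. Balances: travel=500, investment=500, taxes=-400
Event 5 (deposit 100 to taxes): taxes: -400 + 100 = -300. Balances: travel=500, investment=500, taxes=-300
Event 6 (deposit 300 to investment): investment: 500 + 300 = 800. Balances: travel=500, investment=800, taxes=-300
Event 7 (withdraw 250 from travel): travel: 500 - 250 = 250. Balances: travel=250, investment=800, taxes=-300
Event 8 (withdraw 150 from taxes): taxes: -300 - 150 = -450. Balances: travel=250, investment=800, taxes=-450

Final balance of taxes: -450

Answer: -450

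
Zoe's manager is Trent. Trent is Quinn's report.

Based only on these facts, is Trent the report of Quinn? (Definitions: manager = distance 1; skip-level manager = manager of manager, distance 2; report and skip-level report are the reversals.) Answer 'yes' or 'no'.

Answer: yes

Derivation:
Reconstructing the manager chain from the given facts:
  Quinn -> Trent -> Zoe
(each arrow means 'manager of the next')
Positions in the chain (0 = top):
  position of Quinn: 0
  position of Trent: 1
  position of Zoe: 2

Trent is at position 1, Quinn is at position 0; signed distance (j - i) = -1.
'report' requires j - i = -1. Actual distance is -1, so the relation HOLDS.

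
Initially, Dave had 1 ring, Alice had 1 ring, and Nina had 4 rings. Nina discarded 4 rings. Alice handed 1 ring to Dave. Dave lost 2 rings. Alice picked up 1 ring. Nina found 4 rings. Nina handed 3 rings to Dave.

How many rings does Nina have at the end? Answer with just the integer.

Answer: 1

Derivation:
Tracking counts step by step:
Start: Dave=1, Alice=1, Nina=4
Event 1 (Nina -4): Nina: 4 -> 0. State: Dave=1, Alice=1, Nina=0
Event 2 (Alice -> Dave, 1): Alice: 1 -> 0, Dave: 1 -> 2. State: Dave=2, Alice=0, Nina=0
Event 3 (Dave -2): Dave: 2 -> 0. State: Dave=0, Alice=0, Nina=0
Event 4 (Alice +1): Alice: 0 -> 1. State: Dave=0, Alice=1, Nina=0
Event 5 (Nina +4): Nina: 0 -> 4. State: Dave=0, Alice=1, Nina=4
Event 6 (Nina -> Dave, 3): Nina: 4 -> 1, Dave: 0 -> 3. State: Dave=3, Alice=1, Nina=1

Nina's final count: 1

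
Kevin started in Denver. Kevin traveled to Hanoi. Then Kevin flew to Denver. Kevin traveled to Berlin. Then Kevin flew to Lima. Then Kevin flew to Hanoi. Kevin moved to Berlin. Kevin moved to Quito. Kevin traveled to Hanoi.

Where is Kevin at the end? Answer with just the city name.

Tracking Kevin's location:
Start: Kevin is in Denver.
After move 1: Denver -> Hanoi. Kevin is in Hanoi.
After move 2: Hanoi -> Denver. Kevin is in Denver.
After move 3: Denver -> Berlin. Kevin is in Berlin.
After move 4: Berlin -> Lima. Kevin is in Lima.
After move 5: Lima -> Hanoi. Kevin is in Hanoi.
After move 6: Hanoi -> Berlin. Kevin is in Berlin.
After move 7: Berlin -> Quito. Kevin is in Quito.
After move 8: Quito -> Hanoi. Kevin is in Hanoi.

Answer: Hanoi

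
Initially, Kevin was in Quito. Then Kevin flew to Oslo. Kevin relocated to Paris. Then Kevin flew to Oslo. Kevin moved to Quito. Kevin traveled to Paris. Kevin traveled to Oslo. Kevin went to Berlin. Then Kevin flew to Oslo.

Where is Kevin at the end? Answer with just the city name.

Tracking Kevin's location:
Start: Kevin is in Quito.
After move 1: Quito -> Oslo. Kevin is in Oslo.
After move 2: Oslo -> Paris. Kevin is in Paris.
After move 3: Paris -> Oslo. Kevin is in Oslo.
After move 4: Oslo -> Quito. Kevin is in Quito.
After move 5: Quito -> Paris. Kevin is in Paris.
After move 6: Paris -> Oslo. Kevin is in Oslo.
After move 7: Oslo -> Berlin. Kevin is in Berlin.
After move 8: Berlin -> Oslo. Kevin is in Oslo.

Answer: Oslo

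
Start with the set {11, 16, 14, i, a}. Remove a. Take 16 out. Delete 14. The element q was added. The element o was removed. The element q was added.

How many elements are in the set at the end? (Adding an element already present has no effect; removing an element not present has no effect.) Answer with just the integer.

Tracking the set through each operation:
Start: {11, 14, 16, a, i}
Event 1 (remove a): removed. Set: {11, 14, 16, i}
Event 2 (remove 16): removed. Set: {11, 14, i}
Event 3 (remove 14): removed. Set: {11, i}
Event 4 (add q): added. Set: {11, i, q}
Event 5 (remove o): not present, no change. Set: {11, i, q}
Event 6 (add q): already present, no change. Set: {11, i, q}

Final set: {11, i, q} (size 3)

Answer: 3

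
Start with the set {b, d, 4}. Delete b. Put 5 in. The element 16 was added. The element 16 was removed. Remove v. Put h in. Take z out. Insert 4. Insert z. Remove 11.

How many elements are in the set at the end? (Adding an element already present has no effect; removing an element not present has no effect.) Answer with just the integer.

Tracking the set through each operation:
Start: {4, b, d}
Event 1 (remove b): removed. Set: {4, d}
Event 2 (add 5): added. Set: {4, 5, d}
Event 3 (add 16): added. Set: {16, 4, 5, d}
Event 4 (remove 16): removed. Set: {4, 5, d}
Event 5 (remove v): not present, no change. Set: {4, 5, d}
Event 6 (add h): added. Set: {4, 5, d, h}
Event 7 (remove z): not present, no change. Set: {4, 5, d, h}
Event 8 (add 4): already present, no change. Set: {4, 5, d, h}
Event 9 (add z): added. Set: {4, 5, d, h, z}
Event 10 (remove 11): not present, no change. Set: {4, 5, d, h, z}

Final set: {4, 5, d, h, z} (size 5)

Answer: 5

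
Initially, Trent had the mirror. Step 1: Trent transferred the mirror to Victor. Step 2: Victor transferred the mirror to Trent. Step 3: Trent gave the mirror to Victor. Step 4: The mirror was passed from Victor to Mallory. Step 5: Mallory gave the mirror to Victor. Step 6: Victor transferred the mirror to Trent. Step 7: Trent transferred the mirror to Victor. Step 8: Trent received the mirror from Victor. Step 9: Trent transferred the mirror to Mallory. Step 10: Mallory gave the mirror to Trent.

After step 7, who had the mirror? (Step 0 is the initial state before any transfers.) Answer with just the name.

Answer: Victor

Derivation:
Tracking the mirror holder through step 7:
After step 0 (start): Trent
After step 1: Victor
After step 2: Trent
After step 3: Victor
After step 4: Mallory
After step 5: Victor
After step 6: Trent
After step 7: Victor

At step 7, the holder is Victor.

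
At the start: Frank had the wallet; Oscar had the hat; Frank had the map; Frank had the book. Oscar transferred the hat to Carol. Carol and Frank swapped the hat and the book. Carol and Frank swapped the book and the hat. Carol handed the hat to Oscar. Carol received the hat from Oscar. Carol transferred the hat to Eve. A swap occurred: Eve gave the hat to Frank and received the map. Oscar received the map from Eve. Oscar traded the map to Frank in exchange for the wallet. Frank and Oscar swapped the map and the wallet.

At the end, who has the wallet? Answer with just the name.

Answer: Frank

Derivation:
Tracking all object holders:
Start: wallet:Frank, hat:Oscar, map:Frank, book:Frank
Event 1 (give hat: Oscar -> Carol). State: wallet:Frank, hat:Carol, map:Frank, book:Frank
Event 2 (swap hat<->book: now hat:Frank, book:Carol). State: wallet:Frank, hat:Frank, map:Frank, book:Carol
Event 3 (swap book<->hat: now book:Frank, hat:Carol). State: wallet:Frank, hat:Carol, map:Frank, book:Frank
Event 4 (give hat: Carol -> Oscar). State: wallet:Frank, hat:Oscar, map:Frank, book:Frank
Event 5 (give hat: Oscar -> Carol). State: wallet:Frank, hat:Carol, map:Frank, book:Frank
Event 6 (give hat: Carol -> Eve). State: wallet:Frank, hat:Eve, map:Frank, book:Frank
Event 7 (swap hat<->map: now hat:Frank, map:Eve). State: wallet:Frank, hat:Frank, map:Eve, book:Frank
Event 8 (give map: Eve -> Oscar). State: wallet:Frank, hat:Frank, map:Oscar, book:Frank
Event 9 (swap map<->wallet: now map:Frank, wallet:Oscar). State: wallet:Oscar, hat:Frank, map:Frank, book:Frank
Event 10 (swap map<->wallet: now map:Oscar, wallet:Frank). State: wallet:Frank, hat:Frank, map:Oscar, book:Frank

Final state: wallet:Frank, hat:Frank, map:Oscar, book:Frank
The wallet is held by Frank.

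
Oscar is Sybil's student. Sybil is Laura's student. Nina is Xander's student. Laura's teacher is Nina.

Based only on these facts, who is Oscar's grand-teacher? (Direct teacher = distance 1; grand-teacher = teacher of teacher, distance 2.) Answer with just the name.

Reconstructing the teacher chain from the given facts:
  Xander -> Nina -> Laura -> Sybil -> Oscar
(each arrow means 'teacher of the next')
Positions in the chain (0 = top):
  position of Xander: 0
  position of Nina: 1
  position of Laura: 2
  position of Sybil: 3
  position of Oscar: 4

Oscar is at position 4; the grand-teacher is 2 steps up the chain, i.e. position 2: Laura.

Answer: Laura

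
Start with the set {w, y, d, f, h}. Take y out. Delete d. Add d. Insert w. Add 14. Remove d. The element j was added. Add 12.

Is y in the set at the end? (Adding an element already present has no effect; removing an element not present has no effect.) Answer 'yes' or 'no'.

Tracking the set through each operation:
Start: {d, f, h, w, y}
Event 1 (remove y): removed. Set: {d, f, h, w}
Event 2 (remove d): removed. Set: {f, h, w}
Event 3 (add d): added. Set: {d, f, h, w}
Event 4 (add w): already present, no change. Set: {d, f, h, w}
Event 5 (add 14): added. Set: {14, d, f, h, w}
Event 6 (remove d): removed. Set: {14, f, h, w}
Event 7 (add j): added. Set: {14, f, h, j, w}
Event 8 (add 12): added. Set: {12, 14, f, h, j, w}

Final set: {12, 14, f, h, j, w} (size 6)
y is NOT in the final set.

Answer: no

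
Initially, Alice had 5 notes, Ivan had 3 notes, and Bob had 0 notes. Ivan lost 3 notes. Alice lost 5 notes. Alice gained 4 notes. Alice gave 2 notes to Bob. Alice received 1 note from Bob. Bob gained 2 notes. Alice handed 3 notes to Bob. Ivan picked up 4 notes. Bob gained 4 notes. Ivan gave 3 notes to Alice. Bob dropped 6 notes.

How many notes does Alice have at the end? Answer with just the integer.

Tracking counts step by step:
Start: Alice=5, Ivan=3, Bob=0
Event 1 (Ivan -3): Ivan: 3 -> 0. State: Alice=5, Ivan=0, Bob=0
Event 2 (Alice -5): Alice: 5 -> 0. State: Alice=0, Ivan=0, Bob=0
Event 3 (Alice +4): Alice: 0 -> 4. State: Alice=4, Ivan=0, Bob=0
Event 4 (Alice -> Bob, 2): Alice: 4 -> 2, Bob: 0 -> 2. State: Alice=2, Ivan=0, Bob=2
Event 5 (Bob -> Alice, 1): Bob: 2 -> 1, Alice: 2 -> 3. State: Alice=3, Ivan=0, Bob=1
Event 6 (Bob +2): Bob: 1 -> 3. State: Alice=3, Ivan=0, Bob=3
Event 7 (Alice -> Bob, 3): Alice: 3 -> 0, Bob: 3 -> 6. State: Alice=0, Ivan=0, Bob=6
Event 8 (Ivan +4): Ivan: 0 -> 4. State: Alice=0, Ivan=4, Bob=6
Event 9 (Bob +4): Bob: 6 -> 10. State: Alice=0, Ivan=4, Bob=10
Event 10 (Ivan -> Alice, 3): Ivan: 4 -> 1, Alice: 0 -> 3. State: Alice=3, Ivan=1, Bob=10
Event 11 (Bob -6): Bob: 10 -> 4. State: Alice=3, Ivan=1, Bob=4

Alice's final count: 3

Answer: 3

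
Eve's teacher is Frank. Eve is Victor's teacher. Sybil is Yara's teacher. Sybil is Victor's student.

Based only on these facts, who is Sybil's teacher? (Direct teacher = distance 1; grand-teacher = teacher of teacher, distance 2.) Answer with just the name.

Reconstructing the teacher chain from the given facts:
  Frank -> Eve -> Victor -> Sybil -> Yara
(each arrow means 'teacher of the next')
Positions in the chain (0 = top):
  position of Frank: 0
  position of Eve: 1
  position of Victor: 2
  position of Sybil: 3
  position of Yara: 4

Sybil is at position 3; the teacher is 1 step up the chain, i.e. position 2: Victor.

Answer: Victor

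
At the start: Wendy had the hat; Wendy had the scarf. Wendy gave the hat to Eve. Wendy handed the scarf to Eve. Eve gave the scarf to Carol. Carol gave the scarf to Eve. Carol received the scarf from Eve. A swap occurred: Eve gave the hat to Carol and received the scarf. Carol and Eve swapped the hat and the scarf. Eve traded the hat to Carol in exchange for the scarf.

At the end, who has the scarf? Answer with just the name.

Tracking all object holders:
Start: hat:Wendy, scarf:Wendy
Event 1 (give hat: Wendy -> Eve). State: hat:Eve, scarf:Wendy
Event 2 (give scarf: Wendy -> Eve). State: hat:Eve, scarf:Eve
Event 3 (give scarf: Eve -> Carol). State: hat:Eve, scarf:Carol
Event 4 (give scarf: Carol -> Eve). State: hat:Eve, scarf:Eve
Event 5 (give scarf: Eve -> Carol). State: hat:Eve, scarf:Carol
Event 6 (swap hat<->scarf: now hat:Carol, scarf:Eve). State: hat:Carol, scarf:Eve
Event 7 (swap hat<->scarf: now hat:Eve, scarf:Carol). State: hat:Eve, scarf:Carol
Event 8 (swap hat<->scarf: now hat:Carol, scarf:Eve). State: hat:Carol, scarf:Eve

Final state: hat:Carol, scarf:Eve
The scarf is held by Eve.

Answer: Eve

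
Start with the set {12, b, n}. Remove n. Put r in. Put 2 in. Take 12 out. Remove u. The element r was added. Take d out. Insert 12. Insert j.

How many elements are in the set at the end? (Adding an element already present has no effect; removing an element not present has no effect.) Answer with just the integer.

Answer: 5

Derivation:
Tracking the set through each operation:
Start: {12, b, n}
Event 1 (remove n): removed. Set: {12, b}
Event 2 (add r): added. Set: {12, b, r}
Event 3 (add 2): added. Set: {12, 2, b, r}
Event 4 (remove 12): removed. Set: {2, b, r}
Event 5 (remove u): not present, no change. Set: {2, b, r}
Event 6 (add r): already present, no change. Set: {2, b, r}
Event 7 (remove d): not present, no change. Set: {2, b, r}
Event 8 (add 12): added. Set: {12, 2, b, r}
Event 9 (add j): added. Set: {12, 2, b, j, r}

Final set: {12, 2, b, j, r} (size 5)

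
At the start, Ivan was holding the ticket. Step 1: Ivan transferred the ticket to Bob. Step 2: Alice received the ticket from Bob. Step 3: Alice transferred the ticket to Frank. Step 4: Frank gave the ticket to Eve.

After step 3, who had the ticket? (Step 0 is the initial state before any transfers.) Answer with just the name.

Answer: Frank

Derivation:
Tracking the ticket holder through step 3:
After step 0 (start): Ivan
After step 1: Bob
After step 2: Alice
After step 3: Frank

At step 3, the holder is Frank.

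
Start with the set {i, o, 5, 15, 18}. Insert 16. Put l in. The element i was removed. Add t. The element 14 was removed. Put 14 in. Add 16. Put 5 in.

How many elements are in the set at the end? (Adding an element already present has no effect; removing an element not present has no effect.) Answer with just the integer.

Tracking the set through each operation:
Start: {15, 18, 5, i, o}
Event 1 (add 16): added. Set: {15, 16, 18, 5, i, o}
Event 2 (add l): added. Set: {15, 16, 18, 5, i, l, o}
Event 3 (remove i): removed. Set: {15, 16, 18, 5, l, o}
Event 4 (add t): added. Set: {15, 16, 18, 5, l, o, t}
Event 5 (remove 14): not present, no change. Set: {15, 16, 18, 5, l, o, t}
Event 6 (add 14): added. Set: {14, 15, 16, 18, 5, l, o, t}
Event 7 (add 16): already present, no change. Set: {14, 15, 16, 18, 5, l, o, t}
Event 8 (add 5): already present, no change. Set: {14, 15, 16, 18, 5, l, o, t}

Final set: {14, 15, 16, 18, 5, l, o, t} (size 8)

Answer: 8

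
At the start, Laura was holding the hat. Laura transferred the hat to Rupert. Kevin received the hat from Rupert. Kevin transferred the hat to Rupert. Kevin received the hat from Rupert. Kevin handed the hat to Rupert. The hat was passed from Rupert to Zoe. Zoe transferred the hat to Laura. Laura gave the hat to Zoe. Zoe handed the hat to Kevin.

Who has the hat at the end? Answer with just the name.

Tracking the hat through each event:
Start: Laura has the hat.
After event 1: Rupert has the hat.
After event 2: Kevin has the hat.
After event 3: Rupert has the hat.
After event 4: Kevin has the hat.
After event 5: Rupert has the hat.
After event 6: Zoe has the hat.
After event 7: Laura has the hat.
After event 8: Zoe has the hat.
After event 9: Kevin has the hat.

Answer: Kevin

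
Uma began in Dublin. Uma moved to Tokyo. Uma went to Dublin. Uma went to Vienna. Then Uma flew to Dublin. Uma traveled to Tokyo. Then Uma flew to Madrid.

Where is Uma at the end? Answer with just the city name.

Tracking Uma's location:
Start: Uma is in Dublin.
After move 1: Dublin -> Tokyo. Uma is in Tokyo.
After move 2: Tokyo -> Dublin. Uma is in Dublin.
After move 3: Dublin -> Vienna. Uma is in Vienna.
After move 4: Vienna -> Dublin. Uma is in Dublin.
After move 5: Dublin -> Tokyo. Uma is in Tokyo.
After move 6: Tokyo -> Madrid. Uma is in Madrid.

Answer: Madrid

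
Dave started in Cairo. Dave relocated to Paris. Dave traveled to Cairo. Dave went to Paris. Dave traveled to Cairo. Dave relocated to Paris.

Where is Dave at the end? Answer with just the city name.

Answer: Paris

Derivation:
Tracking Dave's location:
Start: Dave is in Cairo.
After move 1: Cairo -> Paris. Dave is in Paris.
After move 2: Paris -> Cairo. Dave is in Cairo.
After move 3: Cairo -> Paris. Dave is in Paris.
After move 4: Paris -> Cairo. Dave is in Cairo.
After move 5: Cairo -> Paris. Dave is in Paris.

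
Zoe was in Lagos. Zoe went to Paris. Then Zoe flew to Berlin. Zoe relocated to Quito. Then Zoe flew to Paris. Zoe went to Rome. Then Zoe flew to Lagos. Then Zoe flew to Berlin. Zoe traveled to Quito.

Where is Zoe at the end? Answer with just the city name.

Tracking Zoe's location:
Start: Zoe is in Lagos.
After move 1: Lagos -> Paris. Zoe is in Paris.
After move 2: Paris -> Berlin. Zoe is in Berlin.
After move 3: Berlin -> Quito. Zoe is in Quito.
After move 4: Quito -> Paris. Zoe is in Paris.
After move 5: Paris -> Rome. Zoe is in Rome.
After move 6: Rome -> Lagos. Zoe is in Lagos.
After move 7: Lagos -> Berlin. Zoe is in Berlin.
After move 8: Berlin -> Quito. Zoe is in Quito.

Answer: Quito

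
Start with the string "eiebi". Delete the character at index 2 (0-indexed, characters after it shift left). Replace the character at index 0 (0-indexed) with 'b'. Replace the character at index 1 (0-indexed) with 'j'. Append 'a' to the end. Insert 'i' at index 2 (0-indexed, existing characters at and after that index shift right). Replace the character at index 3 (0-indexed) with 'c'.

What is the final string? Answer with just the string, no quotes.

Answer: bjicia

Derivation:
Applying each edit step by step:
Start: "eiebi"
Op 1 (delete idx 2 = 'e'): "eiebi" -> "eibi"
Op 2 (replace idx 0: 'e' -> 'b'): "eibi" -> "bibi"
Op 3 (replace idx 1: 'i' -> 'j'): "bibi" -> "bjbi"
Op 4 (append 'a'): "bjbi" -> "bjbia"
Op 5 (insert 'i' at idx 2): "bjbia" -> "bjibia"
Op 6 (replace idx 3: 'b' -> 'c'): "bjibia" -> "bjicia"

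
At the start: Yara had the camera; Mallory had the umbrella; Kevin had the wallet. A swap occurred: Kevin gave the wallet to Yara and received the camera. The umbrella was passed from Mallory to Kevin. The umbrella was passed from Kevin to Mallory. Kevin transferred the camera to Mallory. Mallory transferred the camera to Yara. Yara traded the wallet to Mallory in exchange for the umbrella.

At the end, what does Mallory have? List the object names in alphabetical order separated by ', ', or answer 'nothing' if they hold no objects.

Tracking all object holders:
Start: camera:Yara, umbrella:Mallory, wallet:Kevin
Event 1 (swap wallet<->camera: now wallet:Yara, camera:Kevin). State: camera:Kevin, umbrella:Mallory, wallet:Yara
Event 2 (give umbrella: Mallory -> Kevin). State: camera:Kevin, umbrella:Kevin, wallet:Yara
Event 3 (give umbrella: Kevin -> Mallory). State: camera:Kevin, umbrella:Mallory, wallet:Yara
Event 4 (give camera: Kevin -> Mallory). State: camera:Mallory, umbrella:Mallory, wallet:Yara
Event 5 (give camera: Mallory -> Yara). State: camera:Yara, umbrella:Mallory, wallet:Yara
Event 6 (swap wallet<->umbrella: now wallet:Mallory, umbrella:Yara). State: camera:Yara, umbrella:Yara, wallet:Mallory

Final state: camera:Yara, umbrella:Yara, wallet:Mallory
Mallory holds: wallet.

Answer: wallet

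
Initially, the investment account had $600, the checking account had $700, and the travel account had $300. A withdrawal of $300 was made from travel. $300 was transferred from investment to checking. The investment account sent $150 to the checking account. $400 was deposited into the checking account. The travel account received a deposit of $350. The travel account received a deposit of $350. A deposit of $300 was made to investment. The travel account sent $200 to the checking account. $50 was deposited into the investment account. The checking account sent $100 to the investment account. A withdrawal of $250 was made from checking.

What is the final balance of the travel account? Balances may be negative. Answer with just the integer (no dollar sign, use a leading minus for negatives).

Answer: 500

Derivation:
Tracking account balances step by step:
Start: investment=600, checking=700, travel=300
Event 1 (withdraw 300 from travel): travel: 300 - 300 = 0. Balances: investment=600, checking=700, travel=0
Event 2 (transfer 300 investment -> checking): investment: 600 - 300 = 300, checking: 700 + 300 = 1000. Balances: investment=300, checking=1000, travel=0
Event 3 (transfer 150 investment -> checking): investment: 300 - 150 = 150, checking: 1000 + 150 = 1150. Balances: investment=150, checking=1150, travel=0
Event 4 (deposit 400 to checking): checking: 1150 + 400 = 1550. Balances: investment=150, checking=1550, travel=0
Event 5 (deposit 350 to travel): travel: 0 + 350 = 350. Balances: investment=150, checking=1550, travel=350
Event 6 (deposit 350 to travel): travel: 350 + 350 = 700. Balances: investment=150, checking=1550, travel=700
Event 7 (deposit 300 to investment): investment: 150 + 300 = 450. Balances: investment=450, checking=1550, travel=700
Event 8 (transfer 200 travel -> checking): travel: 700 - 200 = 500, checking: 1550 + 200 = 1750. Balances: investment=450, checking=1750, travel=500
Event 9 (deposit 50 to investment): investment: 450 + 50 = 500. Balances: investment=500, checking=1750, travel=500
Event 10 (transfer 100 checking -> investment): checking: 1750 - 100 = 1650, investment: 500 + 100 = 600. Balances: investment=600, checking=1650, travel=500
Event 11 (withdraw 250 from checking): checking: 1650 - 250 = 1400. Balances: investment=600, checking=1400, travel=500

Final balance of travel: 500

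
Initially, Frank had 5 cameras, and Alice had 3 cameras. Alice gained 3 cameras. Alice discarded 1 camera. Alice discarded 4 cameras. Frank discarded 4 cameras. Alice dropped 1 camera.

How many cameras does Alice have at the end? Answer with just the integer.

Answer: 0

Derivation:
Tracking counts step by step:
Start: Frank=5, Alice=3
Event 1 (Alice +3): Alice: 3 -> 6. State: Frank=5, Alice=6
Event 2 (Alice -1): Alice: 6 -> 5. State: Frank=5, Alice=5
Event 3 (Alice -4): Alice: 5 -> 1. State: Frank=5, Alice=1
Event 4 (Frank -4): Frank: 5 -> 1. State: Frank=1, Alice=1
Event 5 (Alice -1): Alice: 1 -> 0. State: Frank=1, Alice=0

Alice's final count: 0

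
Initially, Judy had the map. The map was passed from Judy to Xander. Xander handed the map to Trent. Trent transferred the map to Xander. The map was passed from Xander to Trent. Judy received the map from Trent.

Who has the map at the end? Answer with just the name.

Answer: Judy

Derivation:
Tracking the map through each event:
Start: Judy has the map.
After event 1: Xander has the map.
After event 2: Trent has the map.
After event 3: Xander has the map.
After event 4: Trent has the map.
After event 5: Judy has the map.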